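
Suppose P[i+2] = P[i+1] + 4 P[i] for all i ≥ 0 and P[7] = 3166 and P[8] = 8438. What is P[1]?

Rearranging, P[i-2] = (P[i] - P[i-1]) / 4.
P[6] = (8438 - 3166) / 4 = 5272/4 = 1318
P[5] = (3166 - 1318) / 4 = 1848/4 = 462
P[4] = (1318 - 462) / 4 = 856/4 = 214
P[3] = (462 - 214) / 4 = 248/4 = 62
P[2] = (214 - 62) / 4 = 152/4 = 38
P[1] = (62 - 38) / 4 = 24/4 = 6

6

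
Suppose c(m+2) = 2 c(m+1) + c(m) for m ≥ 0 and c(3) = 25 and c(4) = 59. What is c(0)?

Rearranging, c(m-2) = c(m) - 2 c(m-1).
c(2) = 59 - 2·25 = 9
c(1) = 25 - 2·9 = 7
c(0) = 9 - 2·7 = -5

-5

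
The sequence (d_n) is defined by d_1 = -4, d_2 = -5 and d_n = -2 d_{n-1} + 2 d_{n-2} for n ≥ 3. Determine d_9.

d_3 = -2*(-5) + 2*(-4) = 2
d_4 = -2*2 + 2*(-5) = -14
d_5 = -2*(-14) + 2*2 = 32
d_6 = -2*32 + 2*(-14) = -92
d_7 = -2*(-92) + 2*32 = 248
d_8 = -2*248 + 2*(-92) = -680
d_9 = -2*(-680) + 2*248 = 1856

1856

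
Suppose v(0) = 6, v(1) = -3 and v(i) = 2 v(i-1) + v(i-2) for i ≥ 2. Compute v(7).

v(2) = 2(-3) + 6 = 0
v(3) = 2(0) + (-3) = -3
v(4) = 2(-3) + 0 = -6
v(5) = 2(-6) + (-3) = -15
v(6) = 2(-15) + (-6) = -36
v(7) = 2(-36) + (-15) = -87

-87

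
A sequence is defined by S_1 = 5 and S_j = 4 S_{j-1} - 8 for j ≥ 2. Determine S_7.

9560

S_2 = 4*5 - 8 = 12
S_3 = 4*12 - 8 = 40
S_4 = 4*40 - 8 = 152
S_5 = 4*152 - 8 = 600
S_6 = 4*600 - 8 = 2392
S_7 = 4*2392 - 8 = 9560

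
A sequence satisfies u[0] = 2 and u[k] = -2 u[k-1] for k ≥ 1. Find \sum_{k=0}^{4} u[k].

22

u[1] = -2·2 = -4
u[2] = -2·(-4) = 8
u[3] = -2·8 = -16
u[4] = -2·(-16) = 32
Sum = 2 + (-4) + 8 + (-16) + 32 = 22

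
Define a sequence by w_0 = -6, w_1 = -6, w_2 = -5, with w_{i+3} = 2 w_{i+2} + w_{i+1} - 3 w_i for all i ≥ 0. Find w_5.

w_3 = 2(-5) + (-6) - 3(-6) = 2
w_4 = 2(2) + (-5) - 3(-6) = 17
w_5 = 2(17) + 2 - 3(-5) = 51

51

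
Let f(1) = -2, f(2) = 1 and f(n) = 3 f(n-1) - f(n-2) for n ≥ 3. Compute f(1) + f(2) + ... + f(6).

f(3) = 3(1) - (-2) = 5
f(4) = 3(5) - 1 = 14
f(5) = 3(14) - 5 = 37
f(6) = 3(37) - 14 = 97
Sum = (-2) + 1 + 5 + 14 + 37 + 97 = 152

152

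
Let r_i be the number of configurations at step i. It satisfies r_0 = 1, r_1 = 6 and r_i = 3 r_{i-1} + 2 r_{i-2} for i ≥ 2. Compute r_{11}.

r_2 = 3(6) + 2(1) = 20
r_3 = 3(20) + 2(6) = 72
r_4 = 3(72) + 2(20) = 256
r_5 = 3(256) + 2(72) = 912
r_6 = 3(912) + 2(256) = 3248
r_7 = 3(3248) + 2(912) = 11568
r_8 = 3(11568) + 2(3248) = 41200
r_9 = 3(41200) + 2(11568) = 146736
r_{10} = 3(146736) + 2(41200) = 522608
r_{11} = 3(522608) + 2(146736) = 1861296

1861296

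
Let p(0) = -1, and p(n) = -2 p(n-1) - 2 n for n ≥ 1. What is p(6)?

p(1) = -2·(-1) - 2 = 0
p(2) = -2·0 - 4 = -4
p(3) = -2·(-4) - 6 = 2
p(4) = -2·2 - 8 = -12
p(5) = -2·(-12) - 10 = 14
p(6) = -2·14 - 12 = -40

-40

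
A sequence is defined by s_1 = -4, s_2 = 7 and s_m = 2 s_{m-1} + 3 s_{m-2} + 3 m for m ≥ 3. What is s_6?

499

s_3 = 2(7) + 3(-4) + 9 = 11
s_4 = 2(11) + 3(7) + 12 = 55
s_5 = 2(55) + 3(11) + 15 = 158
s_6 = 2(158) + 3(55) + 18 = 499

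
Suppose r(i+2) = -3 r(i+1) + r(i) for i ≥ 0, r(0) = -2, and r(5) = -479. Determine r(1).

Let r(1) = x.
r(2) = -2 - 3x
r(3) = 6 + 10x
r(4) = -20 - 33x
r(5) = 66 + 109x
So 66 + 109x = -479, giving x = -5.

-5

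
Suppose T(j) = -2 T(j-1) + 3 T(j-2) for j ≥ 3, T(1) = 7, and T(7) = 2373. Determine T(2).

Let T(2) = y.
T(3) = 21 - 2y
T(4) = -42 + 7y
T(5) = 147 - 20y
T(6) = -420 + 61y
T(7) = 1281 - 182y
So 1281 - 182y = 2373, giving y = -6.

-6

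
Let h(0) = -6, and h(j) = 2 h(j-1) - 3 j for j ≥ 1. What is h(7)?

h(1) = 2*(-6) - 3 = -15
h(2) = 2*(-15) - 6 = -36
h(3) = 2*(-36) - 9 = -81
h(4) = 2*(-81) - 12 = -174
h(5) = 2*(-174) - 15 = -363
h(6) = 2*(-363) - 18 = -744
h(7) = 2*(-744) - 21 = -1509

-1509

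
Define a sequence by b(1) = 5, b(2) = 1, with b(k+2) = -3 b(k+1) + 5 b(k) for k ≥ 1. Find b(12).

b(3) = -3·1 + 5·5 = 22
b(4) = -3·22 + 5·1 = -61
b(5) = -3·(-61) + 5·22 = 293
b(6) = -3·293 + 5·(-61) = -1184
b(7) = -3·(-1184) + 5·293 = 5017
b(8) = -3·5017 + 5·(-1184) = -20971
b(9) = -3·(-20971) + 5·5017 = 87998
b(10) = -3·87998 + 5·(-20971) = -368849
b(11) = -3·(-368849) + 5·87998 = 1546537
b(12) = -3·1546537 + 5·(-368849) = -6483856

-6483856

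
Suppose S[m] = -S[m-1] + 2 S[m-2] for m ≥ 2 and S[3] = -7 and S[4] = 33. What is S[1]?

Rearranging, S[m-2] = (S[m] + S[m-1]) / 2.
S[2] = (33 + (-7)) / 2 = 26/2 = 13
S[1] = (-7 + 13) / 2 = 6/2 = 3

3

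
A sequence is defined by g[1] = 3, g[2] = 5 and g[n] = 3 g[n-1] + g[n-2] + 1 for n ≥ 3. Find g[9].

24907

g[3] = 3*5 + 3 + 1 = 19
g[4] = 3*19 + 5 + 1 = 63
g[5] = 3*63 + 19 + 1 = 209
g[6] = 3*209 + 63 + 1 = 691
g[7] = 3*691 + 209 + 1 = 2283
g[8] = 3*2283 + 691 + 1 = 7541
g[9] = 3*7541 + 2283 + 1 = 24907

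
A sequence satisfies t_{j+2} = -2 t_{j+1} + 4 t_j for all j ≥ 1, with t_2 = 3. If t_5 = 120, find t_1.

Let t_1 = y.
t_3 = -6 + 4y
t_4 = 24 - 8y
t_5 = -72 + 32y
So -72 + 32y = 120, giving y = 6.

6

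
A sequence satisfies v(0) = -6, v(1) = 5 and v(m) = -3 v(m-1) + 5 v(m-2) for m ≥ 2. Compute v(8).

-215505

v(2) = -3*5 + 5*(-6) = -45
v(3) = -3*(-45) + 5*5 = 160
v(4) = -3*160 + 5*(-45) = -705
v(5) = -3*(-705) + 5*160 = 2915
v(6) = -3*2915 + 5*(-705) = -12270
v(7) = -3*(-12270) + 5*2915 = 51385
v(8) = -3*51385 + 5*(-12270) = -215505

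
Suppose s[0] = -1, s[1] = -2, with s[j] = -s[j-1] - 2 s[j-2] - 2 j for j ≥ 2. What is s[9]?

12

s[2] = -(-2) - 2(-1) - 4 = 0
s[3] = -0 - 2(-2) - 6 = -2
s[4] = -(-2) - 2(0) - 8 = -6
s[5] = -(-6) - 2(-2) - 10 = 0
s[6] = -0 - 2(-6) - 12 = 0
s[7] = -0 - 2(0) - 14 = -14
s[8] = -(-14) - 2(0) - 16 = -2
s[9] = -(-2) - 2(-14) - 18 = 12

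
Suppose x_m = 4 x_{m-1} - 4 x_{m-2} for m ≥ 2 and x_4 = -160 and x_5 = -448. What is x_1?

4

Rearranging, x_{m-2} = (x_m - 4 x_{m-1}) / -4.
x_3 = (-448 - 4*(-160)) / -4 = 192/-4 = -48
x_2 = (-160 - 4*(-48)) / -4 = 32/-4 = -8
x_1 = (-48 - 4*(-8)) / -4 = -16/-4 = 4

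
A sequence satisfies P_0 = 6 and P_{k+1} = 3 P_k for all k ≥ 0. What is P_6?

4374

P_1 = 3(6) = 18
P_2 = 3(18) = 54
P_3 = 3(54) = 162
P_4 = 3(162) = 486
P_5 = 3(486) = 1458
P_6 = 3(1458) = 4374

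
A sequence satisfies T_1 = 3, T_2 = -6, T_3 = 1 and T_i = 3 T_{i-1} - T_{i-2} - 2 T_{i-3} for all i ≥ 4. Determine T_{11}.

T_4 = 3(1) - (-6) - 2(3) = 3
T_5 = 3(3) - 1 - 2(-6) = 20
T_6 = 3(20) - 3 - 2(1) = 55
T_7 = 3(55) - 20 - 2(3) = 139
T_8 = 3(139) - 55 - 2(20) = 322
T_9 = 3(322) - 139 - 2(55) = 717
T_{10} = 3(717) - 322 - 2(139) = 1551
T_{11} = 3(1551) - 717 - 2(322) = 3292

3292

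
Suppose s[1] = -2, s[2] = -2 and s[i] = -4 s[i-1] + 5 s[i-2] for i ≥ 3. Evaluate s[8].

s[3] = -4·(-2) + 5·(-2) = -2
s[4] = -4·(-2) + 5·(-2) = -2
s[5] = -4·(-2) + 5·(-2) = -2
s[6] = -4·(-2) + 5·(-2) = -2
s[7] = -4·(-2) + 5·(-2) = -2
s[8] = -4·(-2) + 5·(-2) = -2

-2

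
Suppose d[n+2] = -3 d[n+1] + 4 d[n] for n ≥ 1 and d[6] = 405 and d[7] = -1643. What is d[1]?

-5

Rearranging, d[n-2] = (d[n] + 3 d[n-1]) / 4.
d[5] = (-1643 + 3·405) / 4 = -428/4 = -107
d[4] = (405 + 3·(-107)) / 4 = 84/4 = 21
d[3] = (-107 + 3·21) / 4 = -44/4 = -11
d[2] = (21 + 3·(-11)) / 4 = -12/4 = -3
d[1] = (-11 + 3·(-3)) / 4 = -20/4 = -5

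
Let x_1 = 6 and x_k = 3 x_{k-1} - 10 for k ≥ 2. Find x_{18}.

129140168

The fixed point is -10/(1 - 3) = 5, so x_k - 5 = 3(x_{k-1} - 5).
Hence x_k = 1·3^{k-1} + 5.
x_{18} = 1·3^{17} + 5 = 1·129140163 + 5 = 129140168.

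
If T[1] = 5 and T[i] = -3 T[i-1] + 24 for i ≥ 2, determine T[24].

94143178833

The fixed point is 24/(1 + 3) = 6, so T[i] - 6 = -3(T[i-1] - 6).
Hence T[i] = -1·(-3)^{i-1} + 6.
T[24] = -1·(-3)^{23} + 6 = -1·-94143178827 + 6 = 94143178833.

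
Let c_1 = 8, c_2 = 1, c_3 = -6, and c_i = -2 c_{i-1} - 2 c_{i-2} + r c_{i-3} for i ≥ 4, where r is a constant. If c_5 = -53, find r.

c_4 = 10 + 8r
c_5 = -8 - 15r
So -8 - 15r = -53, giving r = 3.

3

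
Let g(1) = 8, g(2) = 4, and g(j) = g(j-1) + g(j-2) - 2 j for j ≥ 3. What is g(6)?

g(3) = 4 + 8 - 6 = 6
g(4) = 6 + 4 - 8 = 2
g(5) = 2 + 6 - 10 = -2
g(6) = (-2) + 2 - 12 = -12

-12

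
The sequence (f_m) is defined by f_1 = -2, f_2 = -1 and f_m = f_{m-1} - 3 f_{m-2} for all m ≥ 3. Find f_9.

f_3 = (-1) - 3·(-2) = 5
f_4 = 5 - 3·(-1) = 8
f_5 = 8 - 3·5 = -7
f_6 = (-7) - 3·8 = -31
f_7 = (-31) - 3·(-7) = -10
f_8 = (-10) - 3·(-31) = 83
f_9 = 83 - 3·(-10) = 113

113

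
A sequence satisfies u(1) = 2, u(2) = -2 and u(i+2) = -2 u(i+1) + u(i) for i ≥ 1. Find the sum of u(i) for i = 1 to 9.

u(3) = -2(-2) + 2 = 6
u(4) = -2(6) + (-2) = -14
u(5) = -2(-14) + 6 = 34
u(6) = -2(34) + (-14) = -82
u(7) = -2(-82) + 34 = 198
u(8) = -2(198) + (-82) = -478
u(9) = -2(-478) + 198 = 1154
Sum = 2 + (-2) + 6 + (-14) + 34 + (-82) + 198 + (-478) + 1154 = 818

818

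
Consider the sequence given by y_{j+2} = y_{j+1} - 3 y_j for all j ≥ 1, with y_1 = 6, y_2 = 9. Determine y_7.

126

y_3 = 9 - 3·6 = -9
y_4 = (-9) - 3·9 = -36
y_5 = (-36) - 3·(-9) = -9
y_6 = (-9) - 3·(-36) = 99
y_7 = 99 - 3·(-9) = 126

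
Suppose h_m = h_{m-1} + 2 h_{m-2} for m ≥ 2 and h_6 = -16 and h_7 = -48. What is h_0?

5

Rearranging, h_{m-2} = (h_m - h_{m-1}) / 2.
h_5 = (-48 - (-16)) / 2 = -32/2 = -16
h_4 = (-16 - (-16)) / 2 = 0/2 = 0
h_3 = (-16 - 0) / 2 = -16/2 = -8
h_2 = (0 - (-8)) / 2 = 8/2 = 4
h_1 = (-8 - 4) / 2 = -12/2 = -6
h_0 = (4 - (-6)) / 2 = 10/2 = 5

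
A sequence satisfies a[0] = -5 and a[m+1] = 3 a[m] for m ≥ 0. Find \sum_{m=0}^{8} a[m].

a[1] = 3·(-5) = -15
a[2] = 3·(-15) = -45
a[3] = 3·(-45) = -135
a[4] = 3·(-135) = -405
a[5] = 3·(-405) = -1215
a[6] = 3·(-1215) = -3645
a[7] = 3·(-3645) = -10935
a[8] = 3·(-10935) = -32805
Sum = (-5) + (-15) + (-45) + (-135) + (-405) + (-1215) + (-3645) + (-10935) + (-32805) = -49205

-49205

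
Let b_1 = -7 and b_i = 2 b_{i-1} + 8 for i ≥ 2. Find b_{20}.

524280

The fixed point is 8/(1 - 2) = -8, so b_i + 8 = 2(b_{i-1} + 8).
Hence b_i = 1·2^{i-1} - 8.
b_{20} = 1·2^{19} - 8 = 1·524288 - 8 = 524280.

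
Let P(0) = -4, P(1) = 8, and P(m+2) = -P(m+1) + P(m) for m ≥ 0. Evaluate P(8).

-220

P(2) = -8 + (-4) = -12
P(3) = -(-12) + 8 = 20
P(4) = -20 + (-12) = -32
P(5) = -(-32) + 20 = 52
P(6) = -52 + (-32) = -84
P(7) = -(-84) + 52 = 136
P(8) = -136 + (-84) = -220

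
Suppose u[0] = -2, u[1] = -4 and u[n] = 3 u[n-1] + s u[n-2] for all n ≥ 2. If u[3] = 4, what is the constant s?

u[2] = -12 - 2s
u[3] = -36 - 10s
So -36 - 10s = 4, giving s = -4.

-4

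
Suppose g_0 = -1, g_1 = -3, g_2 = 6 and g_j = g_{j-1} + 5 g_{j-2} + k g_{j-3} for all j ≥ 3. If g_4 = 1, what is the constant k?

5

g_3 = -9 - k
g_4 = 21 - 4k
So 21 - 4k = 1, giving k = 5.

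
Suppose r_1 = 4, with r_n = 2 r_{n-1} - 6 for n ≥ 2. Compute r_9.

r_2 = 2*4 - 6 = 2
r_3 = 2*2 - 6 = -2
r_4 = 2*(-2) - 6 = -10
r_5 = 2*(-10) - 6 = -26
r_6 = 2*(-26) - 6 = -58
r_7 = 2*(-58) - 6 = -122
r_8 = 2*(-122) - 6 = -250
r_9 = 2*(-250) - 6 = -506

-506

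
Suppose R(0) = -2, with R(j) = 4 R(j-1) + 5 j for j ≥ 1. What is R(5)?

R(1) = 4(-2) + 5 = -3
R(2) = 4(-3) + 10 = -2
R(3) = 4(-2) + 15 = 7
R(4) = 4(7) + 20 = 48
R(5) = 4(48) + 25 = 217

217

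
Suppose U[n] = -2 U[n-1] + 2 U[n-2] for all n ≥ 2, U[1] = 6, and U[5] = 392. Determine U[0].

Let U[0] = z.
U[2] = -12 + 2z
U[3] = 36 - 4z
U[4] = -96 + 12z
U[5] = 264 - 32z
So 264 - 32z = 392, giving z = -4.

-4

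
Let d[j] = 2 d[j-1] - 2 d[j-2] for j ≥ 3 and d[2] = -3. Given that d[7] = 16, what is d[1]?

Let d[1] = v.
d[3] = -6 - 2v
d[4] = -6 - 4v
d[5] = -4v
d[6] = 12
d[7] = 24 + 8v
So 24 + 8v = 16, giving v = -1.

-1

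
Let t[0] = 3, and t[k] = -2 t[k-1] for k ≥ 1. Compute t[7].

t[1] = -2(3) = -6
t[2] = -2(-6) = 12
t[3] = -2(12) = -24
t[4] = -2(-24) = 48
t[5] = -2(48) = -96
t[6] = -2(-96) = 192
t[7] = -2(192) = -384

-384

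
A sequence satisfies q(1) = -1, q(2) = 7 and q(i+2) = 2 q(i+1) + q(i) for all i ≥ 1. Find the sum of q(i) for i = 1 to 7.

783

q(3) = 2(7) + (-1) = 13
q(4) = 2(13) + 7 = 33
q(5) = 2(33) + 13 = 79
q(6) = 2(79) + 33 = 191
q(7) = 2(191) + 79 = 461
Sum = (-1) + 7 + 13 + 33 + 79 + 191 + 461 = 783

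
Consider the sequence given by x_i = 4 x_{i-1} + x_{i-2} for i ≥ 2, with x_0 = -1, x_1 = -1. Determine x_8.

-28657

x_2 = 4*(-1) + (-1) = -5
x_3 = 4*(-5) + (-1) = -21
x_4 = 4*(-21) + (-5) = -89
x_5 = 4*(-89) + (-21) = -377
x_6 = 4*(-377) + (-89) = -1597
x_7 = 4*(-1597) + (-377) = -6765
x_8 = 4*(-6765) + (-1597) = -28657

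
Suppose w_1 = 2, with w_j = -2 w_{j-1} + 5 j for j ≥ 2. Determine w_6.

w_2 = -2*2 + 10 = 6
w_3 = -2*6 + 15 = 3
w_4 = -2*3 + 20 = 14
w_5 = -2*14 + 25 = -3
w_6 = -2*(-3) + 30 = 36

36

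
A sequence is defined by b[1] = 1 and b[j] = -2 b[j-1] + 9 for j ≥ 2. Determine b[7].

-125

b[2] = -2·1 + 9 = 7
b[3] = -2·7 + 9 = -5
b[4] = -2·(-5) + 9 = 19
b[5] = -2·19 + 9 = -29
b[6] = -2·(-29) + 9 = 67
b[7] = -2·67 + 9 = -125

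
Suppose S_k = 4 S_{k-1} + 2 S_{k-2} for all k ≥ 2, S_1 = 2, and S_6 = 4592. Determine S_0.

Let S_0 = v.
S_2 = 8 + 2v
S_3 = 36 + 8v
S_4 = 160 + 36v
S_5 = 712 + 160v
S_6 = 3168 + 712v
So 3168 + 712v = 4592, giving v = 2.

2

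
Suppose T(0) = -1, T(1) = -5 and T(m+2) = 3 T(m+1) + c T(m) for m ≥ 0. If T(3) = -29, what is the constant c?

T(2) = -15 - c
T(3) = -45 - 8c
So -45 - 8c = -29, giving c = -2.

-2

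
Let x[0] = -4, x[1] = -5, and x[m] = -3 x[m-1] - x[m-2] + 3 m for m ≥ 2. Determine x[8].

x[2] = -3*(-5) - (-4) + 6 = 25
x[3] = -3*25 - (-5) + 9 = -61
x[4] = -3*(-61) - 25 + 12 = 170
x[5] = -3*170 - (-61) + 15 = -434
x[6] = -3*(-434) - 170 + 18 = 1150
x[7] = -3*1150 - (-434) + 21 = -2995
x[8] = -3*(-2995) - 1150 + 24 = 7859

7859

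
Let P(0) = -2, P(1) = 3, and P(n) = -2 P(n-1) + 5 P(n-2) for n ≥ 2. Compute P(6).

-2036

P(2) = -2(3) + 5(-2) = -16
P(3) = -2(-16) + 5(3) = 47
P(4) = -2(47) + 5(-16) = -174
P(5) = -2(-174) + 5(47) = 583
P(6) = -2(583) + 5(-174) = -2036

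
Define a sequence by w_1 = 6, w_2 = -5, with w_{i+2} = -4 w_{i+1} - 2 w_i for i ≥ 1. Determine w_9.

w_3 = -4·(-5) - 2·6 = 8
w_4 = -4·8 - 2·(-5) = -22
w_5 = -4·(-22) - 2·8 = 72
w_6 = -4·72 - 2·(-22) = -244
w_7 = -4·(-244) - 2·72 = 832
w_8 = -4·832 - 2·(-244) = -2840
w_9 = -4·(-2840) - 2·832 = 9696

9696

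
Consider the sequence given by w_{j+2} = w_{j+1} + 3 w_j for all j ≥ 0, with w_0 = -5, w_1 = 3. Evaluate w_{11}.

-9336

w_2 = 3 + 3*(-5) = -12
w_3 = (-12) + 3*3 = -3
w_4 = (-3) + 3*(-12) = -39
w_5 = (-39) + 3*(-3) = -48
w_6 = (-48) + 3*(-39) = -165
w_7 = (-165) + 3*(-48) = -309
w_8 = (-309) + 3*(-165) = -804
w_9 = (-804) + 3*(-309) = -1731
w_{10} = (-1731) + 3*(-804) = -4143
w_{11} = (-4143) + 3*(-1731) = -9336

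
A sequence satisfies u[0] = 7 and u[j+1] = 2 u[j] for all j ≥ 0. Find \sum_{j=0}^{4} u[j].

u[1] = 2·7 = 14
u[2] = 2·14 = 28
u[3] = 2·28 = 56
u[4] = 2·56 = 112
Sum = 7 + 14 + 28 + 56 + 112 = 217

217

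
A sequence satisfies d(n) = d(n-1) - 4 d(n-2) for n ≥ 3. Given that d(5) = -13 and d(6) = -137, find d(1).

Rearranging, d(n-2) = (d(n) - d(n-1)) / -4.
d(4) = (-137 - (-13)) / -4 = -124/-4 = 31
d(3) = (-13 - 31) / -4 = -44/-4 = 11
d(2) = (31 - 11) / -4 = 20/-4 = -5
d(1) = (11 - (-5)) / -4 = 16/-4 = -4

-4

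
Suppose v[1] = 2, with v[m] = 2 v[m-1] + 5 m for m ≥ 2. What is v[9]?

4297

v[2] = 2*2 + 10 = 14
v[3] = 2*14 + 15 = 43
v[4] = 2*43 + 20 = 106
v[5] = 2*106 + 25 = 237
v[6] = 2*237 + 30 = 504
v[7] = 2*504 + 35 = 1043
v[8] = 2*1043 + 40 = 2126
v[9] = 2*2126 + 45 = 4297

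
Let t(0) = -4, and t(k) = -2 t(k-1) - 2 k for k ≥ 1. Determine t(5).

110

t(1) = -2(-4) - 2 = 6
t(2) = -2(6) - 4 = -16
t(3) = -2(-16) - 6 = 26
t(4) = -2(26) - 8 = -60
t(5) = -2(-60) - 10 = 110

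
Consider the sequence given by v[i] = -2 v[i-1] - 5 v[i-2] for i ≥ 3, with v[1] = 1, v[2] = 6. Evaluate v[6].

-174

v[3] = -2*6 - 5*1 = -17
v[4] = -2*(-17) - 5*6 = 4
v[5] = -2*4 - 5*(-17) = 77
v[6] = -2*77 - 5*4 = -174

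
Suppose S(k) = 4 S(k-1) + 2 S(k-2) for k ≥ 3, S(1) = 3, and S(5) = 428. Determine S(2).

4

Let S(2) = v.
S(3) = 6 + 4v
S(4) = 24 + 18v
S(5) = 108 + 80v
So 108 + 80v = 428, giving v = 4.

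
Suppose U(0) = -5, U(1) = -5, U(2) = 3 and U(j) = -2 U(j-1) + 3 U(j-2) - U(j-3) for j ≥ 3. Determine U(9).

U(3) = -2(3) + 3(-5) - (-5) = -16
U(4) = -2(-16) + 3(3) - (-5) = 46
U(5) = -2(46) + 3(-16) - 3 = -143
U(6) = -2(-143) + 3(46) - (-16) = 440
U(7) = -2(440) + 3(-143) - 46 = -1355
U(8) = -2(-1355) + 3(440) - (-143) = 4173
U(9) = -2(4173) + 3(-1355) - 440 = -12851

-12851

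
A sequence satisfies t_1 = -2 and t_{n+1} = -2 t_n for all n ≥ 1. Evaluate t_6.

t_2 = -2·(-2) = 4
t_3 = -2·4 = -8
t_4 = -2·(-8) = 16
t_5 = -2·16 = -32
t_6 = -2·(-32) = 64

64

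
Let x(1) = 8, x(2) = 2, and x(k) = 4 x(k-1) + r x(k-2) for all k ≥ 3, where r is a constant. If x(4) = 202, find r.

5

x(3) = 8 + 8r
x(4) = 32 + 34r
So 32 + 34r = 202, giving r = 5.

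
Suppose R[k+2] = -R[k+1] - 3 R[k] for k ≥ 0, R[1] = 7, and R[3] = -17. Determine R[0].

Let R[0] = v.
R[2] = -7 - 3v
R[3] = -14 + 3v
So -14 + 3v = -17, giving v = -1.

-1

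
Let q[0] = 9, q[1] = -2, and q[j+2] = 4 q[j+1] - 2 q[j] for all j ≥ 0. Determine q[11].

q[2] = 4·(-2) - 2·9 = -26
q[3] = 4·(-26) - 2·(-2) = -100
q[4] = 4·(-100) - 2·(-26) = -348
q[5] = 4·(-348) - 2·(-100) = -1192
q[6] = 4·(-1192) - 2·(-348) = -4072
q[7] = 4·(-4072) - 2·(-1192) = -13904
q[8] = 4·(-13904) - 2·(-4072) = -47472
q[9] = 4·(-47472) - 2·(-13904) = -162080
q[10] = 4·(-162080) - 2·(-47472) = -553376
q[11] = 4·(-553376) - 2·(-162080) = -1889344

-1889344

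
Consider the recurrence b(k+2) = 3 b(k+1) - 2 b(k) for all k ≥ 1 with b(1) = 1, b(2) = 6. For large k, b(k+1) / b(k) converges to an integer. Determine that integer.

2

The characteristic equation is r^2 - 3r + 2 = 0, which factors as (r - 2)(r - 1) = 0.
So the roots are 2 and 1. Since |2| > |1| and the coefficient of 2^k is non-zero, the ratio tends to 2.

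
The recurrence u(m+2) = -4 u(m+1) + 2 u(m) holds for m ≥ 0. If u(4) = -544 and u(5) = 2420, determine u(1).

Rearranging, u(m-2) = (u(m) + 4 u(m-1)) / 2.
u(3) = (2420 + 4·(-544)) / 2 = 244/2 = 122
u(2) = (-544 + 4·122) / 2 = -56/2 = -28
u(1) = (122 + 4·(-28)) / 2 = 10/2 = 5

5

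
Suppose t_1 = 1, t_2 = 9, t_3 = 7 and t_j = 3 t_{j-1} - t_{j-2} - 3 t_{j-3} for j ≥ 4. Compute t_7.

t_4 = 3·7 - 9 - 3·1 = 9
t_5 = 3·9 - 7 - 3·9 = -7
t_6 = 3·(-7) - 9 - 3·7 = -51
t_7 = 3·(-51) - (-7) - 3·9 = -173

-173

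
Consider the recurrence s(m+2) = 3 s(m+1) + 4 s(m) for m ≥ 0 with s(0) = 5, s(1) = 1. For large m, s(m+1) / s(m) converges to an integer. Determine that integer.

The characteristic equation is r^2 - 3r - 4 = 0, which factors as (r - 4)(r + 1) = 0.
So the roots are 4 and -1. Since |4| > |-1| and the coefficient of 4^m is non-zero, the ratio tends to 4.

4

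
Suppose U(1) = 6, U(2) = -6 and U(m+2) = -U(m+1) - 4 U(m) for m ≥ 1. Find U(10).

-1830

U(3) = -(-6) - 4·6 = -18
U(4) = -(-18) - 4·(-6) = 42
U(5) = -42 - 4·(-18) = 30
U(6) = -30 - 4·42 = -198
U(7) = -(-198) - 4·30 = 78
U(8) = -78 - 4·(-198) = 714
U(9) = -714 - 4·78 = -1026
U(10) = -(-1026) - 4·714 = -1830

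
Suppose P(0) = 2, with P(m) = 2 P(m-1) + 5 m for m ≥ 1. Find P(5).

349

P(1) = 2·2 + 5 = 9
P(2) = 2·9 + 10 = 28
P(3) = 2·28 + 15 = 71
P(4) = 2·71 + 20 = 162
P(5) = 2·162 + 25 = 349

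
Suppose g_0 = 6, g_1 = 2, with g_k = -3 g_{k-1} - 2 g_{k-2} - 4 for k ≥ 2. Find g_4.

g_2 = -3(2) - 2(6) - 4 = -22
g_3 = -3(-22) - 2(2) - 4 = 58
g_4 = -3(58) - 2(-22) - 4 = -134

-134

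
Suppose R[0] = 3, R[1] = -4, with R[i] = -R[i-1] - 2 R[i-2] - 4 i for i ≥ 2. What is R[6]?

R[2] = -(-4) - 2·3 - 8 = -10
R[3] = -(-10) - 2·(-4) - 12 = 6
R[4] = -6 - 2·(-10) - 16 = -2
R[5] = -(-2) - 2·6 - 20 = -30
R[6] = -(-30) - 2·(-2) - 24 = 10

10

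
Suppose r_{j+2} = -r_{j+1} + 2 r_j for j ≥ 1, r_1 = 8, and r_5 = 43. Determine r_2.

Let r_2 = y.
r_3 = 16 - y
r_4 = -16 + 3y
r_5 = 48 - 5y
So 48 - 5y = 43, giving y = 1.

1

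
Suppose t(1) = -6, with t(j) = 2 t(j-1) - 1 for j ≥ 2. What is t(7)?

-447

t(2) = 2*(-6) - 1 = -13
t(3) = 2*(-13) - 1 = -27
t(4) = 2*(-27) - 1 = -55
t(5) = 2*(-55) - 1 = -111
t(6) = 2*(-111) - 1 = -223
t(7) = 2*(-223) - 1 = -447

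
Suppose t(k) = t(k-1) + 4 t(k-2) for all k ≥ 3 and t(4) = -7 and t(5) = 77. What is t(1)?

Rearranging, t(k-2) = (t(k) - t(k-1)) / 4.
t(3) = (77 - (-7)) / 4 = 84/4 = 21
t(2) = (-7 - 21) / 4 = -28/4 = -7
t(1) = (21 - (-7)) / 4 = 28/4 = 7

7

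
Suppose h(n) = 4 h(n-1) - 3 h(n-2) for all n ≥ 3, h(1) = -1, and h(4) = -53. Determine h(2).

Let h(2) = v.
h(3) = 3 + 4v
h(4) = 12 + 13v
So 12 + 13v = -53, giving v = -5.

-5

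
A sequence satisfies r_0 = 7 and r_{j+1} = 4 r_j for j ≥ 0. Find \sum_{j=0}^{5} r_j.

9555

r_1 = 4·7 = 28
r_2 = 4·28 = 112
r_3 = 4·112 = 448
r_4 = 4·448 = 1792
r_5 = 4·1792 = 7168
Sum = 7 + 28 + 112 + 448 + 1792 + 7168 = 9555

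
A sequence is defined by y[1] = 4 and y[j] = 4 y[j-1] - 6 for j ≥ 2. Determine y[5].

514

y[2] = 4*4 - 6 = 10
y[3] = 4*10 - 6 = 34
y[4] = 4*34 - 6 = 130
y[5] = 4*130 - 6 = 514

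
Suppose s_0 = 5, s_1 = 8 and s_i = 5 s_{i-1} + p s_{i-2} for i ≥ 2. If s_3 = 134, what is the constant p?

s_2 = 40 + 5p
s_3 = 200 + 33p
So 200 + 33p = 134, giving p = -2.

-2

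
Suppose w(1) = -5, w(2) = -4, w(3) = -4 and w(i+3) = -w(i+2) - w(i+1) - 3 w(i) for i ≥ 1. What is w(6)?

w(4) = -(-4) - (-4) - 3*(-5) = 23
w(5) = -23 - (-4) - 3*(-4) = -7
w(6) = -(-7) - 23 - 3*(-4) = -4

-4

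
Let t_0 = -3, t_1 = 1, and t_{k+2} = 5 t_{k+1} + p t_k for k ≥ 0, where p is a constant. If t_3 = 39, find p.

t_2 = 5 - 3p
t_3 = 25 - 14p
So 25 - 14p = 39, giving p = -1.

-1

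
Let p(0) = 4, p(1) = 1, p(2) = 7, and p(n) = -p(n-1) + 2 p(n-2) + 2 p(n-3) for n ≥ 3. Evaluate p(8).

49

p(3) = -7 + 2(1) + 2(4) = 3
p(4) = -3 + 2(7) + 2(1) = 13
p(5) = -13 + 2(3) + 2(7) = 7
p(6) = -7 + 2(13) + 2(3) = 25
p(7) = -25 + 2(7) + 2(13) = 15
p(8) = -15 + 2(25) + 2(7) = 49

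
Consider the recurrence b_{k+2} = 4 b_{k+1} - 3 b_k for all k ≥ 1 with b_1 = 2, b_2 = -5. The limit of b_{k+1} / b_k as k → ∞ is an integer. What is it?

The characteristic equation is r^2 - 4r + 3 = 0, which factors as (r - 3)(r - 1) = 0.
So the roots are 3 and 1. Since |3| > |1| and the coefficient of 3^k is non-zero, the ratio tends to 3.

3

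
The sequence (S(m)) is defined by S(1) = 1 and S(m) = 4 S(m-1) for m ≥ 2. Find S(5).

S(2) = 4(1) = 4
S(3) = 4(4) = 16
S(4) = 4(16) = 64
S(5) = 4(64) = 256

256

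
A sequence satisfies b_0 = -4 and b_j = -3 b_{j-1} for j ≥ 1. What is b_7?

b_1 = -3·(-4) = 12
b_2 = -3·12 = -36
b_3 = -3·(-36) = 108
b_4 = -3·108 = -324
b_5 = -3·(-324) = 972
b_6 = -3·972 = -2916
b_7 = -3·(-2916) = 8748

8748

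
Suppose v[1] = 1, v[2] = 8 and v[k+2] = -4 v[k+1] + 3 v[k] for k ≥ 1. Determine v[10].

v[3] = -4(8) + 3(1) = -29
v[4] = -4(-29) + 3(8) = 140
v[5] = -4(140) + 3(-29) = -647
v[6] = -4(-647) + 3(140) = 3008
v[7] = -4(3008) + 3(-647) = -13973
v[8] = -4(-13973) + 3(3008) = 64916
v[9] = -4(64916) + 3(-13973) = -301583
v[10] = -4(-301583) + 3(64916) = 1401080

1401080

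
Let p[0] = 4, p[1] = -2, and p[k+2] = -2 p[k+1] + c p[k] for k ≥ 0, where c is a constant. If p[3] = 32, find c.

-4

p[2] = 4 + 4c
p[3] = -8 - 10c
So -8 - 10c = 32, giving c = -4.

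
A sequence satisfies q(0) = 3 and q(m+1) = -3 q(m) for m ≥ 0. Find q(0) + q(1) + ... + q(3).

-60

q(1) = -3*3 = -9
q(2) = -3*(-9) = 27
q(3) = -3*27 = -81
Sum = 3 + (-9) + 27 + (-81) = -60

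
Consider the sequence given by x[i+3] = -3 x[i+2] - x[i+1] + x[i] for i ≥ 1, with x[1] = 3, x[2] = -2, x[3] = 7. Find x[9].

1323

x[4] = -3*7 - (-2) + 3 = -16
x[5] = -3*(-16) - 7 + (-2) = 39
x[6] = -3*39 - (-16) + 7 = -94
x[7] = -3*(-94) - 39 + (-16) = 227
x[8] = -3*227 - (-94) + 39 = -548
x[9] = -3*(-548) - 227 + (-94) = 1323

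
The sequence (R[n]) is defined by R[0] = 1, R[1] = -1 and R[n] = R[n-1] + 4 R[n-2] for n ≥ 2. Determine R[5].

R[2] = (-1) + 4*1 = 3
R[3] = 3 + 4*(-1) = -1
R[4] = (-1) + 4*3 = 11
R[5] = 11 + 4*(-1) = 7

7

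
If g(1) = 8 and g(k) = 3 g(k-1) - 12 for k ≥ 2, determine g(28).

The fixed point is -12/(1 - 3) = 6, so g(k) - 6 = 3(g(k-1) - 6).
Hence g(k) = 2·3^{k-1} + 6.
g(28) = 2·3^{27} + 6 = 2·7625597484987 + 6 = 15251194969980.

15251194969980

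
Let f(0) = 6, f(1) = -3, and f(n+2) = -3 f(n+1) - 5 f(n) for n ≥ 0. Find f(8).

f(2) = -3*(-3) - 5*6 = -21
f(3) = -3*(-21) - 5*(-3) = 78
f(4) = -3*78 - 5*(-21) = -129
f(5) = -3*(-129) - 5*78 = -3
f(6) = -3*(-3) - 5*(-129) = 654
f(7) = -3*654 - 5*(-3) = -1947
f(8) = -3*(-1947) - 5*654 = 2571

2571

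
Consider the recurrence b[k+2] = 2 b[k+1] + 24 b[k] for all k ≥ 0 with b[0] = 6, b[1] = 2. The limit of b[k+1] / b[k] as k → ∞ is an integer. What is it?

6

The characteristic equation is r^2 - 2r - 24 = 0, which factors as (r - 6)(r + 4) = 0.
So the roots are 6 and -4. Since |6| > |-4| and the coefficient of 6^k is non-zero, the ratio tends to 6.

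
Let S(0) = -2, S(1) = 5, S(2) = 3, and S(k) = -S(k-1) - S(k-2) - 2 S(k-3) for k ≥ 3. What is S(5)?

S(3) = -3 - 5 - 2·(-2) = -4
S(4) = -(-4) - 3 - 2·5 = -9
S(5) = -(-9) - (-4) - 2·3 = 7

7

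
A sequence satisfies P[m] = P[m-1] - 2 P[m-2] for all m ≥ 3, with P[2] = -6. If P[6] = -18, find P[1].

Let P[1] = w.
P[3] = -6 - 2w
P[4] = 6 - 2w
P[5] = 18 + 2w
P[6] = 6 + 6w
So 6 + 6w = -18, giving w = -4.

-4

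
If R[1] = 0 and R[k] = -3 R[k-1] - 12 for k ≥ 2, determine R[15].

14348904

The fixed point is -12/(1 + 3) = -3, so R[k] + 3 = -3(R[k-1] + 3).
Hence R[k] = 3·(-3)^{k-1} - 3.
R[15] = 3·(-3)^{14} - 3 = 3·4782969 - 3 = 14348904.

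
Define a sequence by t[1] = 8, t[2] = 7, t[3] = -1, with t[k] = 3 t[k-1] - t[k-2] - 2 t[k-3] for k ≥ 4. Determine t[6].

-245

t[4] = 3*(-1) - 7 - 2*8 = -26
t[5] = 3*(-26) - (-1) - 2*7 = -91
t[6] = 3*(-91) - (-26) - 2*(-1) = -245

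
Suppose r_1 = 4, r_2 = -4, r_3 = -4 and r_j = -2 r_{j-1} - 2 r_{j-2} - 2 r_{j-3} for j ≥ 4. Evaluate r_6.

r_4 = -2(-4) - 2(-4) - 2(4) = 8
r_5 = -2(8) - 2(-4) - 2(-4) = 0
r_6 = -2(0) - 2(8) - 2(-4) = -8

-8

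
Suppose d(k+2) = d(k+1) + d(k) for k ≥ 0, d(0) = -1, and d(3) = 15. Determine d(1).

Let d(1) = x.
d(2) = -1 + x
d(3) = -1 + 2x
So -1 + 2x = 15, giving x = 8.

8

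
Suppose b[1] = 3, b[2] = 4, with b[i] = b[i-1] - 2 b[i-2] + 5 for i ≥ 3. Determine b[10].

b[3] = 4 - 2*3 + 5 = 3
b[4] = 3 - 2*4 + 5 = 0
b[5] = 0 - 2*3 + 5 = -1
b[6] = (-1) - 2*0 + 5 = 4
b[7] = 4 - 2*(-1) + 5 = 11
b[8] = 11 - 2*4 + 5 = 8
b[9] = 8 - 2*11 + 5 = -9
b[10] = (-9) - 2*8 + 5 = -20

-20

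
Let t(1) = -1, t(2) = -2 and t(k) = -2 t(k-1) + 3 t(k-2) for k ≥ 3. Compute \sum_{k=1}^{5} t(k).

9

t(3) = -2·(-2) + 3·(-1) = 1
t(4) = -2·1 + 3·(-2) = -8
t(5) = -2·(-8) + 3·1 = 19
Sum = (-1) + (-2) + 1 + (-8) + 19 = 9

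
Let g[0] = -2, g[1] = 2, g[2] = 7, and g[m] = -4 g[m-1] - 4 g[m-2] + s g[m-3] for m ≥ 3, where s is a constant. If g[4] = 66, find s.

-5

g[3] = -36 - 2s
g[4] = 116 + 10s
So 116 + 10s = 66, giving s = -5.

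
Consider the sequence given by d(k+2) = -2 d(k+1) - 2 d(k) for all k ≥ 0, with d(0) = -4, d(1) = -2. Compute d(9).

d(2) = -2*(-2) - 2*(-4) = 12
d(3) = -2*12 - 2*(-2) = -20
d(4) = -2*(-20) - 2*12 = 16
d(5) = -2*16 - 2*(-20) = 8
d(6) = -2*8 - 2*16 = -48
d(7) = -2*(-48) - 2*8 = 80
d(8) = -2*80 - 2*(-48) = -64
d(9) = -2*(-64) - 2*80 = -32

-32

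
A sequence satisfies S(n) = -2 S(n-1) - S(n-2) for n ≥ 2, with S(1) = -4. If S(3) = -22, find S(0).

-5

Let S(0) = x.
S(2) = 8 - x
S(3) = -12 + 2x
So -12 + 2x = -22, giving x = -5.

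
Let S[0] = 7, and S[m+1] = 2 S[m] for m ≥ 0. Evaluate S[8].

1792

S[1] = 2·7 = 14
S[2] = 2·14 = 28
S[3] = 2·28 = 56
S[4] = 2·56 = 112
S[5] = 2·112 = 224
S[6] = 2·224 = 448
S[7] = 2·448 = 896
S[8] = 2·896 = 1792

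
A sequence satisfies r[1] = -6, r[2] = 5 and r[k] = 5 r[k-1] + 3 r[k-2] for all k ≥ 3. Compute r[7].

8338

r[3] = 5·5 + 3·(-6) = 7
r[4] = 5·7 + 3·5 = 50
r[5] = 5·50 + 3·7 = 271
r[6] = 5·271 + 3·50 = 1505
r[7] = 5·1505 + 3·271 = 8338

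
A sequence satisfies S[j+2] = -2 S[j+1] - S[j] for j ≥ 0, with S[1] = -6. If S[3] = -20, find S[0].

Let S[0] = x.
S[2] = 12 - x
S[3] = -18 + 2x
So -18 + 2x = -20, giving x = -1.

-1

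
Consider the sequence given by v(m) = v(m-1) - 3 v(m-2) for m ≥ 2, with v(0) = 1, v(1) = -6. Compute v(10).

36

v(2) = (-6) - 3(1) = -9
v(3) = (-9) - 3(-6) = 9
v(4) = 9 - 3(-9) = 36
v(5) = 36 - 3(9) = 9
v(6) = 9 - 3(36) = -99
v(7) = (-99) - 3(9) = -126
v(8) = (-126) - 3(-99) = 171
v(9) = 171 - 3(-126) = 549
v(10) = 549 - 3(171) = 36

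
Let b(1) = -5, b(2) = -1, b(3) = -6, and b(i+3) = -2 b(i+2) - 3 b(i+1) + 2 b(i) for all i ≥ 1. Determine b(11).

b(4) = -2*(-6) - 3*(-1) + 2*(-5) = 5
b(5) = -2*5 - 3*(-6) + 2*(-1) = 6
b(6) = -2*6 - 3*5 + 2*(-6) = -39
b(7) = -2*(-39) - 3*6 + 2*5 = 70
b(8) = -2*70 - 3*(-39) + 2*6 = -11
b(9) = -2*(-11) - 3*70 + 2*(-39) = -266
b(10) = -2*(-266) - 3*(-11) + 2*70 = 705
b(11) = -2*705 - 3*(-266) + 2*(-11) = -634

-634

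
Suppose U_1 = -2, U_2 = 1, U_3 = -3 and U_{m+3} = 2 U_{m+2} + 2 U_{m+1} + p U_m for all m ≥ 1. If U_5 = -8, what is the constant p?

U_4 = -4 - 2p
U_5 = -14 - 3p
So -14 - 3p = -8, giving p = -2.

-2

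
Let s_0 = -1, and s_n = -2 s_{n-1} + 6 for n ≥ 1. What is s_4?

s_1 = -2(-1) + 6 = 8
s_2 = -2(8) + 6 = -10
s_3 = -2(-10) + 6 = 26
s_4 = -2(26) + 6 = -46

-46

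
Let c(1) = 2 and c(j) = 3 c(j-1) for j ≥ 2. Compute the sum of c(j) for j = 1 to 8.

6560

c(2) = 3·2 = 6
c(3) = 3·6 = 18
c(4) = 3·18 = 54
c(5) = 3·54 = 162
c(6) = 3·162 = 486
c(7) = 3·486 = 1458
c(8) = 3·1458 = 4374
Sum = 2 + 6 + 18 + 54 + 162 + 486 + 1458 + 4374 = 6560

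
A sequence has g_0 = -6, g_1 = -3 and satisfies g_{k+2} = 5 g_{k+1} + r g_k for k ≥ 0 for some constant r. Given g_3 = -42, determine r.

-1

g_2 = -15 - 6r
g_3 = -75 - 33r
So -75 - 33r = -42, giving r = -1.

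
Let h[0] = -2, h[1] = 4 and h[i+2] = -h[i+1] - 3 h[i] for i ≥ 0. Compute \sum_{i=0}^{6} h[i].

-26

h[2] = -4 - 3(-2) = 2
h[3] = -2 - 3(4) = -14
h[4] = -(-14) - 3(2) = 8
h[5] = -8 - 3(-14) = 34
h[6] = -34 - 3(8) = -58
Sum = (-2) + 4 + 2 + (-14) + 8 + 34 + (-58) = -26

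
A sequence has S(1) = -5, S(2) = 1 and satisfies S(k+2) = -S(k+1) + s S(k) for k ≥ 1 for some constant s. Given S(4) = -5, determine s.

S(3) = -1 - 5s
S(4) = 1 + 6s
So 1 + 6s = -5, giving s = -1.

-1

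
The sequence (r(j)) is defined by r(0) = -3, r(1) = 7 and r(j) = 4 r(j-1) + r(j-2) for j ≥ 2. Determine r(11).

11087963

r(2) = 4*7 + (-3) = 25
r(3) = 4*25 + 7 = 107
r(4) = 4*107 + 25 = 453
r(5) = 4*453 + 107 = 1919
r(6) = 4*1919 + 453 = 8129
r(7) = 4*8129 + 1919 = 34435
r(8) = 4*34435 + 8129 = 145869
r(9) = 4*145869 + 34435 = 617911
r(10) = 4*617911 + 145869 = 2617513
r(11) = 4*2617513 + 617911 = 11087963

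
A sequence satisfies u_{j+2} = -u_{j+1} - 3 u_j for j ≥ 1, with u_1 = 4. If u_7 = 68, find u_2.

-5

Let u_2 = y.
u_3 = -12 - y
u_4 = 12 - 2y
u_5 = 24 + 5y
u_6 = -60 + y
u_7 = -12 - 16y
So -12 - 16y = 68, giving y = -5.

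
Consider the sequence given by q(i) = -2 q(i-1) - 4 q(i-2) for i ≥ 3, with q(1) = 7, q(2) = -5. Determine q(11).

-2560

q(3) = -2(-5) - 4(7) = -18
q(4) = -2(-18) - 4(-5) = 56
q(5) = -2(56) - 4(-18) = -40
q(6) = -2(-40) - 4(56) = -144
q(7) = -2(-144) - 4(-40) = 448
q(8) = -2(448) - 4(-144) = -320
q(9) = -2(-320) - 4(448) = -1152
q(10) = -2(-1152) - 4(-320) = 3584
q(11) = -2(3584) - 4(-1152) = -2560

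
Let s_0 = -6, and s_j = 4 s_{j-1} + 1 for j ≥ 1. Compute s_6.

s_1 = 4*(-6) + 1 = -23
s_2 = 4*(-23) + 1 = -91
s_3 = 4*(-91) + 1 = -363
s_4 = 4*(-363) + 1 = -1451
s_5 = 4*(-1451) + 1 = -5803
s_6 = 4*(-5803) + 1 = -23211

-23211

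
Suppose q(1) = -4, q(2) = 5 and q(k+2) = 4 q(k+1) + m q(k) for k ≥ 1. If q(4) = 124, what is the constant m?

q(3) = 20 - 4m
q(4) = 80 - 11m
So 80 - 11m = 124, giving m = -4.

-4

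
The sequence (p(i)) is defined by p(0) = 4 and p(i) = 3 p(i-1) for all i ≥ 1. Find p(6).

p(1) = 3*4 = 12
p(2) = 3*12 = 36
p(3) = 3*36 = 108
p(4) = 3*108 = 324
p(5) = 3*324 = 972
p(6) = 3*972 = 2916

2916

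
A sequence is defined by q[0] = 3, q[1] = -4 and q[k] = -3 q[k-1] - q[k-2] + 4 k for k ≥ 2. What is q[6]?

691

q[2] = -3*(-4) - 3 + 8 = 17
q[3] = -3*17 - (-4) + 12 = -35
q[4] = -3*(-35) - 17 + 16 = 104
q[5] = -3*104 - (-35) + 20 = -257
q[6] = -3*(-257) - 104 + 24 = 691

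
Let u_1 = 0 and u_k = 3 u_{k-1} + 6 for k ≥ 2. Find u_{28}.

22876792454958

The fixed point is 6/(1 - 3) = -3, so u_k + 3 = 3(u_{k-1} + 3).
Hence u_k = 3·3^{k-1} - 3.
u_{28} = 3·3^{27} - 3 = 3·7625597484987 - 3 = 22876792454958.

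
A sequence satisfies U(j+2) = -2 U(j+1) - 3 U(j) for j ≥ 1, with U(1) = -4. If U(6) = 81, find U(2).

Let U(2) = w.
U(3) = 12 - 2w
U(4) = -24 + w
U(5) = 12 + 4w
U(6) = 48 - 11w
So 48 - 11w = 81, giving w = -3.

-3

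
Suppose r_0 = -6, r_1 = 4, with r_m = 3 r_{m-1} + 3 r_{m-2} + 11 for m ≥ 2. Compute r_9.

112766

r_2 = 3*4 + 3*(-6) + 11 = 5
r_3 = 3*5 + 3*4 + 11 = 38
r_4 = 3*38 + 3*5 + 11 = 140
r_5 = 3*140 + 3*38 + 11 = 545
r_6 = 3*545 + 3*140 + 11 = 2066
r_7 = 3*2066 + 3*545 + 11 = 7844
r_8 = 3*7844 + 3*2066 + 11 = 29741
r_9 = 3*29741 + 3*7844 + 11 = 112766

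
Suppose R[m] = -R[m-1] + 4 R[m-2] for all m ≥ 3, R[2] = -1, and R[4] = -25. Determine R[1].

5

Let R[1] = x.
R[3] = 1 + 4x
R[4] = -5 - 4x
So -5 - 4x = -25, giving x = 5.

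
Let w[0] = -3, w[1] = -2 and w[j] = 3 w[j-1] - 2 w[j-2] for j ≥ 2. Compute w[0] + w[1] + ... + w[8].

w[2] = 3·(-2) - 2·(-3) = 0
w[3] = 3·0 - 2·(-2) = 4
w[4] = 3·4 - 2·0 = 12
w[5] = 3·12 - 2·4 = 28
w[6] = 3·28 - 2·12 = 60
w[7] = 3·60 - 2·28 = 124
w[8] = 3·124 - 2·60 = 252
Sum = (-3) + (-2) + 0 + 4 + 12 + 28 + 60 + 124 + 252 = 475

475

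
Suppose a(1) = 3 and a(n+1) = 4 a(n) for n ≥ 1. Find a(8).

a(2) = 4(3) = 12
a(3) = 4(12) = 48
a(4) = 4(48) = 192
a(5) = 4(192) = 768
a(6) = 4(768) = 3072
a(7) = 4(3072) = 12288
a(8) = 4(12288) = 49152

49152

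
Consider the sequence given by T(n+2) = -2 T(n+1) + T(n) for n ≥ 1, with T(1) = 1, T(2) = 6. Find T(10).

5502

T(3) = -2(6) + 1 = -11
T(4) = -2(-11) + 6 = 28
T(5) = -2(28) + (-11) = -67
T(6) = -2(-67) + 28 = 162
T(7) = -2(162) + (-67) = -391
T(8) = -2(-391) + 162 = 944
T(9) = -2(944) + (-391) = -2279
T(10) = -2(-2279) + 944 = 5502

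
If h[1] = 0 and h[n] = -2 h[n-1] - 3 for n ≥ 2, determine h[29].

The fixed point is -3/(1 + 2) = -1, so h[n] + 1 = -2(h[n-1] + 1).
Hence h[n] = 1·(-2)^{n-1} - 1.
h[29] = 1·(-2)^{28} - 1 = 1·268435456 - 1 = 268435455.

268435455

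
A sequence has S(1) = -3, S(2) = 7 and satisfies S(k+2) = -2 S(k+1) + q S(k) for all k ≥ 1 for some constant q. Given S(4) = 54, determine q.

S(3) = -14 - 3q
S(4) = 28 + 13q
So 28 + 13q = 54, giving q = 2.

2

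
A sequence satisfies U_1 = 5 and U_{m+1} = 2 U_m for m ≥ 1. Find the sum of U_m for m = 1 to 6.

315

U_2 = 2·5 = 10
U_3 = 2·10 = 20
U_4 = 2·20 = 40
U_5 = 2·40 = 80
U_6 = 2·80 = 160
Sum = 5 + 10 + 20 + 40 + 80 + 160 = 315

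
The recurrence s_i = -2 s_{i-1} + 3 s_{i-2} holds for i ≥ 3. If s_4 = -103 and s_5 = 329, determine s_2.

Rearranging, s_{i-2} = (s_i + 2 s_{i-1}) / 3.
s_3 = (329 + 2·(-103)) / 3 = 123/3 = 41
s_2 = (-103 + 2·41) / 3 = -21/3 = -7

-7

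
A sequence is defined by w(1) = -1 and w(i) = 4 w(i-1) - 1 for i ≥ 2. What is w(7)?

w(2) = 4(-1) - 1 = -5
w(3) = 4(-5) - 1 = -21
w(4) = 4(-21) - 1 = -85
w(5) = 4(-85) - 1 = -341
w(6) = 4(-341) - 1 = -1365
w(7) = 4(-1365) - 1 = -5461

-5461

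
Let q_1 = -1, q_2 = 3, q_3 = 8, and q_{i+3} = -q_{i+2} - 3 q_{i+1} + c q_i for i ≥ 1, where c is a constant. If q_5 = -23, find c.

q_4 = -17 - c
q_5 = -7 + 4c
So -7 + 4c = -23, giving c = -4.

-4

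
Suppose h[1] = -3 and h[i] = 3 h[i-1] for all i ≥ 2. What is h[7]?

-2187

h[2] = 3(-3) = -9
h[3] = 3(-9) = -27
h[4] = 3(-27) = -81
h[5] = 3(-81) = -243
h[6] = 3(-243) = -729
h[7] = 3(-729) = -2187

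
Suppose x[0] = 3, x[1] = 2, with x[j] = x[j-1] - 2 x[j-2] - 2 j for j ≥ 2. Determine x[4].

-10

x[2] = 2 - 2(3) - 4 = -8
x[3] = (-8) - 2(2) - 6 = -18
x[4] = (-18) - 2(-8) - 8 = -10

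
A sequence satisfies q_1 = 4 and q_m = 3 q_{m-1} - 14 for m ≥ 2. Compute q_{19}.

-1162261460

The fixed point is -14/(1 - 3) = 7, so q_m - 7 = 3(q_{m-1} - 7).
Hence q_m = -3·3^{m-1} + 7.
q_{19} = -3·3^{18} + 7 = -3·387420489 + 7 = -1162261460.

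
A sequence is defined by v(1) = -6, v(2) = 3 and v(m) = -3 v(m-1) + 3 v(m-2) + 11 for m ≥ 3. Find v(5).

-241

v(3) = -3·3 + 3·(-6) + 11 = -16
v(4) = -3·(-16) + 3·3 + 11 = 68
v(5) = -3·68 + 3·(-16) + 11 = -241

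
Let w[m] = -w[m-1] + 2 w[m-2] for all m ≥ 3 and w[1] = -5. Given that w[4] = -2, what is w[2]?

-4

Let w[2] = y.
w[3] = -10 - y
w[4] = 10 + 3y
So 10 + 3y = -2, giving y = -4.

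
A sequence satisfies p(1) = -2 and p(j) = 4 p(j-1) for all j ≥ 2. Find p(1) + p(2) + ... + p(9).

p(2) = 4(-2) = -8
p(3) = 4(-8) = -32
p(4) = 4(-32) = -128
p(5) = 4(-128) = -512
p(6) = 4(-512) = -2048
p(7) = 4(-2048) = -8192
p(8) = 4(-8192) = -32768
p(9) = 4(-32768) = -131072
Sum = (-2) + (-8) + (-32) + (-128) + (-512) + (-2048) + (-8192) + (-32768) + (-131072) = -174762

-174762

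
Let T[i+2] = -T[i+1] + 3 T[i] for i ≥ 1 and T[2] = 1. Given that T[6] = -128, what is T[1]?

7

Let T[1] = w.
T[3] = -1 + 3w
T[4] = 4 - 3w
T[5] = -7 + 12w
T[6] = 19 - 21w
So 19 - 21w = -128, giving w = 7.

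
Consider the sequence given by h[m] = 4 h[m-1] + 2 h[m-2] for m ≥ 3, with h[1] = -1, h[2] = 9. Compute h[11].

h[3] = 4(9) + 2(-1) = 34
h[4] = 4(34) + 2(9) = 154
h[5] = 4(154) + 2(34) = 684
h[6] = 4(684) + 2(154) = 3044
h[7] = 4(3044) + 2(684) = 13544
h[8] = 4(13544) + 2(3044) = 60264
h[9] = 4(60264) + 2(13544) = 268144
h[10] = 4(268144) + 2(60264) = 1193104
h[11] = 4(1193104) + 2(268144) = 5308704

5308704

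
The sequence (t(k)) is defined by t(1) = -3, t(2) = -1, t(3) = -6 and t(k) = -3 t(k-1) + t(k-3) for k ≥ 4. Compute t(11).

-26191

t(4) = -3*(-6) + (-3) = 15
t(5) = -3*15 + (-1) = -46
t(6) = -3*(-46) + (-6) = 132
t(7) = -3*132 + 15 = -381
t(8) = -3*(-381) + (-46) = 1097
t(9) = -3*1097 + 132 = -3159
t(10) = -3*(-3159) + (-381) = 9096
t(11) = -3*9096 + 1097 = -26191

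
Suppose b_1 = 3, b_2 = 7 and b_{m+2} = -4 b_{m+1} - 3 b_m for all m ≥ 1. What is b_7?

-3637

b_3 = -4*7 - 3*3 = -37
b_4 = -4*(-37) - 3*7 = 127
b_5 = -4*127 - 3*(-37) = -397
b_6 = -4*(-397) - 3*127 = 1207
b_7 = -4*1207 - 3*(-397) = -3637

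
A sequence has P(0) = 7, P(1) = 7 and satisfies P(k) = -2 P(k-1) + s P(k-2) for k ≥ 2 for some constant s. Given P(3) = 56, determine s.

-4

P(2) = -14 + 7s
P(3) = 28 - 7s
So 28 - 7s = 56, giving s = -4.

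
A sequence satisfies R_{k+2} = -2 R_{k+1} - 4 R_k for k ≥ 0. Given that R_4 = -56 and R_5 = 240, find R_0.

-4

Rearranging, R_{k-2} = (R_k + 2 R_{k-1}) / -4.
R_3 = (240 + 2(-56)) / -4 = 128/-4 = -32
R_2 = (-56 + 2(-32)) / -4 = -120/-4 = 30
R_1 = (-32 + 2(30)) / -4 = 28/-4 = -7
R_0 = (30 + 2(-7)) / -4 = 16/-4 = -4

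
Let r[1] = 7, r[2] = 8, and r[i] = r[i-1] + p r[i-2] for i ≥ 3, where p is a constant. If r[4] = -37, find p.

r[3] = 8 + 7p
r[4] = 8 + 15p
So 8 + 15p = -37, giving p = -3.

-3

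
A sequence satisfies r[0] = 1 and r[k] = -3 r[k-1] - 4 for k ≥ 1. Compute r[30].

411782264189297

The fixed point is -4/(1 + 3) = -1, so r[k] + 1 = -3(r[k-1] + 1).
Hence r[k] = 2·(-3)^k - 1.
r[30] = 2·(-3)^{30} - 1 = 2·205891132094649 - 1 = 411782264189297.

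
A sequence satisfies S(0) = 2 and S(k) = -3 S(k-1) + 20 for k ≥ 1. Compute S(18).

-1162261462

The fixed point is 20/(1 + 3) = 5, so S(k) - 5 = -3(S(k-1) - 5).
Hence S(k) = -3·(-3)^k + 5.
S(18) = -3·(-3)^{18} + 5 = -3·387420489 + 5 = -1162261462.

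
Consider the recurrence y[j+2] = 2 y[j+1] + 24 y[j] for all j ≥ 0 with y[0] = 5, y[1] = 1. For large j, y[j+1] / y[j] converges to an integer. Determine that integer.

6

The characteristic equation is r^2 - 2r - 24 = 0, which factors as (r - 6)(r + 4) = 0.
So the roots are 6 and -4. Since |6| > |-4| and the coefficient of 6^j is non-zero, the ratio tends to 6.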